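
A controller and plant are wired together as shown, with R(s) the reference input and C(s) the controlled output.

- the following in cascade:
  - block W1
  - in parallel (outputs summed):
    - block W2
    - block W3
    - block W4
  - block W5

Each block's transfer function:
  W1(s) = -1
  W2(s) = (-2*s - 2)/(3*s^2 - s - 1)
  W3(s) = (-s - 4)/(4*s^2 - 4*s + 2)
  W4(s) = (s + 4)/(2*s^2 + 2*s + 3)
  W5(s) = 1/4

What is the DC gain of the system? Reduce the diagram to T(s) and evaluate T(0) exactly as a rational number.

Answer: -1/3

Working:
Step 1 - sum the parallel branches W2, W3, W4: (-10*s^5 - 12*s^4 - 95*s^3 + 11*s^2 + 33*s - 8)/(24*s^6 - 8*s^5 + 16*s^4 - 32*s^3 + 18*s^2 + 2*s - 6)
Step 2 - series reduction of W1, (W2+W3+W4), W5: (10*s^5 + 12*s^4 + 95*s^3 - 11*s^2 - 33*s + 8)/(96*s^6 - 32*s^5 + 64*s^4 - 128*s^3 + 72*s^2 + 8*s - 24)
Evaluating the step-2 result (the overall T(s)) at s = 0 gives T(0) = 8/(-24) = -1/3.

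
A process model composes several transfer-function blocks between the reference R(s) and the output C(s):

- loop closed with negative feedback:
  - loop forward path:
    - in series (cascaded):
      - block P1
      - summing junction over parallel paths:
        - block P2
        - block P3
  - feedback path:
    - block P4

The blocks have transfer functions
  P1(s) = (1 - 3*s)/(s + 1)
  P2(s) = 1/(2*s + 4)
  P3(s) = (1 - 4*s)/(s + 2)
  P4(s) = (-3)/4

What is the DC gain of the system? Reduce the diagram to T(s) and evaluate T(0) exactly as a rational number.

Reducing step by step:

(1) combine P2, P3 in parallel = (3 - 8*s)/(2*s + 4)
(2) cascade P1, (P2+P3) = (24*s^2 - 17*s + 3)/(2*s^2 + 6*s + 4)
(3) collapse the loop ((P1*(P2+P3)) forward, P4 return) = (-96*s^2 + 68*s - 12)/(64*s^2 - 75*s - 7)
Evaluating the step-3 result (the overall T(s)) at s = 0 gives T(0) = -12/(-7) = 12/7.

Answer: 12/7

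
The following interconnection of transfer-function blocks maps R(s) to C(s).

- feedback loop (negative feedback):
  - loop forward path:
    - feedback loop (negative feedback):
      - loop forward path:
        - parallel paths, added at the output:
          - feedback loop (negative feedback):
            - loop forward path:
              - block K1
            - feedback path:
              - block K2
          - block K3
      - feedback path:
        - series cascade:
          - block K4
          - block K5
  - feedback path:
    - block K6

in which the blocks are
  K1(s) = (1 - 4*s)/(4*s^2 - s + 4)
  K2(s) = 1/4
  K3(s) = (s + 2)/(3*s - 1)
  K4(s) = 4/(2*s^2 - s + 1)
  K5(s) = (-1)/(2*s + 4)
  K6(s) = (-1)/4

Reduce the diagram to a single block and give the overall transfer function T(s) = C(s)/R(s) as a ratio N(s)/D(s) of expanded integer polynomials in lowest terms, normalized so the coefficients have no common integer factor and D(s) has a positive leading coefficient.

Step 1. apply the feedback formula to K1, K2, giving (4 - 16*s)/(16*s^2 - 8*s + 17)
Step 2. add [K1/(1+K1*K2)], K3 (parallel), giving (16*s^3 - 24*s^2 + 29*s + 30)/(48*s^3 - 40*s^2 + 59*s - 17)
Step 3. reduce the series chain K4, K5, giving (-2)/(2*s^3 + 3*s^2 - s + 2)
Step 4. reduce the feedback loop with forward ([K1/(1+K1*K2)]+K3) and return (K4*K5), giving (32*s^6 - 30*s^4 + 203*s^3 + 13*s^2 + 28*s + 60)/(96*s^6 + 64*s^5 - 50*s^4 + 247*s^3 - 142*s^2 + 77*s - 94)
Step 5. collapse the loop ([([K1/(1+K1*K2)]+K3)/(1+([K1/(1+K1*K2)]+K3)*(K4*K5))] forward, K6 return): this yields T(s), and no further normalization is needed

Therefore the answer is (128*s^6 - 120*s^4 + 812*s^3 + 52*s^2 + 112*s + 240)/(352*s^6 + 256*s^5 - 170*s^4 + 785*s^3 - 581*s^2 + 280*s - 436).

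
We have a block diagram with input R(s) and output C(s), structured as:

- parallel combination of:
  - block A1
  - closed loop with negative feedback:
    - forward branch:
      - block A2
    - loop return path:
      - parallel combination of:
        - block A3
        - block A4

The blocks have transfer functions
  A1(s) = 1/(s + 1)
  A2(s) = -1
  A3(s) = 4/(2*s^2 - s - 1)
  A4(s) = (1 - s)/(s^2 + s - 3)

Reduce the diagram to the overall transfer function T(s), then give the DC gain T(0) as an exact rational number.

The answer is 13/16.

Reasoning:
Step 1 - sum the parallel branches A3, A4 gives (-2*s^3 + 7*s^2 + 4*s - 13)/(2*s^4 + s^3 - 8*s^2 + 2*s + 3)
Step 2 - apply the feedback formula to A2, (A3+A4) gives (-2*s^4 - s^3 + 8*s^2 - 2*s - 3)/(2*s^4 + 3*s^3 - 15*s^2 - 2*s + 16)
Step 3 - reduce the parallel group A1, [A2/(1+A2*(A3+A4))] gives (-2*s^5 - s^4 + 10*s^3 - 9*s^2 - 7*s + 13)/(2*s^5 + 5*s^4 - 12*s^3 - 17*s^2 + 14*s + 16)
Step 3 gives the overall T(s). Then T(0) = 13/16.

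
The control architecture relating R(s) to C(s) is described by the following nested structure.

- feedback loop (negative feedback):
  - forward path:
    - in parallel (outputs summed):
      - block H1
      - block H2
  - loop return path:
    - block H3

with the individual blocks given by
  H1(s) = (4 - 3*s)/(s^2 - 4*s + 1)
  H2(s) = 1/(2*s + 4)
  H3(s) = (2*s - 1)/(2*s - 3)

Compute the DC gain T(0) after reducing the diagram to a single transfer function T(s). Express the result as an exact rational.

Step 1. combine H1, H2 in parallel = (-5*s^2 - 8*s + 17)/(2*s^3 - 4*s^2 - 14*s + 4)
Step 2. collapse the loop ((H1+H2) forward, H3 return) = (-10*s^3 - s^2 + 58*s - 51)/(4*s^4 - 24*s^3 - 27*s^2 + 92*s - 29)
The step-2 result is T(s). Setting s = 0: T(0) = -51/(-29) = 51/29.

Final answer: 51/29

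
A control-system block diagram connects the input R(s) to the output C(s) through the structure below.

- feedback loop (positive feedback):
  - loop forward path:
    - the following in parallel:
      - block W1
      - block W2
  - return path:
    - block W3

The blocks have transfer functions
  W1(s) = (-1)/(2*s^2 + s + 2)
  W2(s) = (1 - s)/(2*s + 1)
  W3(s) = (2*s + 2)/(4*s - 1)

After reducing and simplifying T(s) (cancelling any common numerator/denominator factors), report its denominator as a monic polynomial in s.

Step 1. combine W1, W2 in parallel -> (-2*s^3 + s^2 - 3*s + 1)/(4*s^3 + 4*s^2 + 5*s + 2)
Step 2. collapse the loop ((W1+W2) forward, W3 return) -> (-8*s^4 + 6*s^3 - 13*s^2 + 7*s - 1)/(20*s^4 + 14*s^3 + 20*s^2 + 7*s - 4)
That last expression is T(s), already simplified. Scaling its denominator by 1/20 (the reciprocal of the leading coefficient) yields the monic denominator.

Answer: s^4 + 7*s^3/10 + s^2 + 7*s/20 - 1/5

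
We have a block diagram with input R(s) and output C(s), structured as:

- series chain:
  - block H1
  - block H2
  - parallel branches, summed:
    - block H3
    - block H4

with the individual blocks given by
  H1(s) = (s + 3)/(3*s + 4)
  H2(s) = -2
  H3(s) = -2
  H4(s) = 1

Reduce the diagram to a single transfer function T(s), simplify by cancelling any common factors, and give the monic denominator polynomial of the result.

1. combine H3, H4 in parallel, giving -1
2. reduce the series chain H1, H2, (H3+H4), giving (2*s + 6)/(3*s + 4)
Step 2 gives the fully reduced T(s), with no common factor left to cancel. The denominator's leading coefficient is 3, so divide each of its coefficients by 3 to get the monic form.

Hence the answer: s + 4/3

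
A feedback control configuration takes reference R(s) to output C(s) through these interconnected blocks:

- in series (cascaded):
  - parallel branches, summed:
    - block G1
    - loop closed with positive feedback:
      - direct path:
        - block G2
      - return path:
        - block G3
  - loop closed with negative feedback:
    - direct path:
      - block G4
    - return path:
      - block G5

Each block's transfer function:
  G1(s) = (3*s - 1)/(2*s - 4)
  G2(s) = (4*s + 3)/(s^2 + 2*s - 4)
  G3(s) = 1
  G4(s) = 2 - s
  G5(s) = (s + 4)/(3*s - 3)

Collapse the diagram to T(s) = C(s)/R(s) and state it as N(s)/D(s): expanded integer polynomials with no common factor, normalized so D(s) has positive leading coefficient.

The answer is (9*s^4 - 6*s^3 - 90*s^2 + 72*s + 15)/(2*s^4 - 6*s^3 - 20*s^2 + 34*s + 70).

Reasoning:
Step 1: feedback reduction of G2, G3 gives (4*s + 3)/(s^2 - 2*s - 7)
Step 2: combine G1, [G2/(1-G2*G3)] in parallel gives (3*s^3 + s^2 - 29*s - 5)/(2*s^3 - 8*s^2 - 6*s + 28)
Step 3: reduce the feedback loop with forward G4 and return G5 gives (3*s^2 - 9*s + 6)/(s^2 - s - 5)
Step 4: combine (G1+[G2/(1-G2*G3)]), [G4/(1+G4*G5)] in series, giving the overall T(s)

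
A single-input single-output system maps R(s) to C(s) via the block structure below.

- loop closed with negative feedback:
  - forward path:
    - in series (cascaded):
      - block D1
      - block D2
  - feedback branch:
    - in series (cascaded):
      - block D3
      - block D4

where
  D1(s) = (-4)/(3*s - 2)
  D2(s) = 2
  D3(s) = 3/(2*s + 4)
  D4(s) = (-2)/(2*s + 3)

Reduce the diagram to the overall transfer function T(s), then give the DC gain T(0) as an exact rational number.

Reducing step by step:

1. reduce the series chain D1, D2 -> (-8)/(3*s - 2)
2. multiply D3, D4 (series) -> (-3)/(2*s^2 + 7*s + 6)
3. reduce the feedback loop with forward (D1*D2) and return (D3*D4) -> (-16*s^2 - 56*s - 48)/(6*s^3 + 17*s^2 + 4*s + 12)
That last expression is T(s); at s = 0 only the constant terms survive, so T(0) = -48/12 = -4.

Answer: -4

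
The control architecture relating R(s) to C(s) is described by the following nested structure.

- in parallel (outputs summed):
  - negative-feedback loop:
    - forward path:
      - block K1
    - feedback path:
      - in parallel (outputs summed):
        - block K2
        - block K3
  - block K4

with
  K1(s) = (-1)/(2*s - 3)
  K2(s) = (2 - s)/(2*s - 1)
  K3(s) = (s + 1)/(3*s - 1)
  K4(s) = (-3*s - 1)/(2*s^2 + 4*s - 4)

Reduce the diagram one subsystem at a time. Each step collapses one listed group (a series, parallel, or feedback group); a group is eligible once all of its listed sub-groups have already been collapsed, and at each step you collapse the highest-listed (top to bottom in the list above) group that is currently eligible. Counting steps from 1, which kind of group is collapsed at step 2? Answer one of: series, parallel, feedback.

The answer is feedback.

Reasoning:
Step 1: add K2, K3 (parallel)
Step 2: close the feedback loop around K1, (K2+K3)
Step 3: reduce the parallel group [K1/(1+K1*(K2+K3))], K4
Step 2: feedback.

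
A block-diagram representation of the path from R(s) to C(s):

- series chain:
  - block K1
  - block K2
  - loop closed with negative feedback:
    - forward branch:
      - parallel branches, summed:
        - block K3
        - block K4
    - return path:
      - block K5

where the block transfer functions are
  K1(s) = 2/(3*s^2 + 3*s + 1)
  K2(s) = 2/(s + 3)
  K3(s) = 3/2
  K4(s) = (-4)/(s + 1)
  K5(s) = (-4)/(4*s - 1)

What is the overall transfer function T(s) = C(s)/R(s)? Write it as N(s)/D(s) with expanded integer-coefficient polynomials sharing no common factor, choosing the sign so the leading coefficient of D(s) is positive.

Step 1: parallel reduction of K3, K4 -> (3*s - 5)/(2*s + 2)
Step 2: close the feedback loop around (K3+K4), K5 -> (12*s^2 - 23*s + 5)/(8*s^2 - 6*s + 18)
Step 3: cascade K1, K2, [(K3+K4)/(1+(K3+K4)*K5)] - this is the overall T(s), already in the required normalized form

Answer: (24*s^2 - 46*s + 10)/(12*s^5 + 39*s^4 + 31*s^3 + 90*s^2 + 81*s + 27)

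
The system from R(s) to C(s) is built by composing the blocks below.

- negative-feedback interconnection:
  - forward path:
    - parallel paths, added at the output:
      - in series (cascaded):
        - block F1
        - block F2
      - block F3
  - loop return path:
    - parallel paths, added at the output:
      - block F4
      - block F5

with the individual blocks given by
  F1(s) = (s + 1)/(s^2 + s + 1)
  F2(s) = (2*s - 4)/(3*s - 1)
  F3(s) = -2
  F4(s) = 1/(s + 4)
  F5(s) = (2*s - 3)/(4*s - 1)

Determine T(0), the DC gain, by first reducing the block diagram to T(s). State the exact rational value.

Answer: 4/15

Working:
Step 1: cascade F1, F2, giving (2*s^2 - 2*s - 4)/(3*s^3 + 2*s^2 + 2*s - 1)
Step 2: sum the parallel branches (F1*F2), F3, giving (-6*s^3 - 2*s^2 - 6*s - 2)/(3*s^3 + 2*s^2 + 2*s - 1)
Step 3: parallel reduction of F4, F5, giving (2*s^2 + 9*s - 13)/(4*s^2 + 15*s - 4)
Step 4: reduce the feedback loop with forward ((F1*F2)+F3) and return (F4+F5), giving (24*s^5 + 98*s^4 + 30*s^3 + 90*s^2 + 6*s - 8)/(5*s^4 - 74*s^3 + 14*s^2 - 37*s - 30)
Evaluating the step-4 result (the overall T(s)) at s = 0 gives T(0) = -8/(-30) = 4/15.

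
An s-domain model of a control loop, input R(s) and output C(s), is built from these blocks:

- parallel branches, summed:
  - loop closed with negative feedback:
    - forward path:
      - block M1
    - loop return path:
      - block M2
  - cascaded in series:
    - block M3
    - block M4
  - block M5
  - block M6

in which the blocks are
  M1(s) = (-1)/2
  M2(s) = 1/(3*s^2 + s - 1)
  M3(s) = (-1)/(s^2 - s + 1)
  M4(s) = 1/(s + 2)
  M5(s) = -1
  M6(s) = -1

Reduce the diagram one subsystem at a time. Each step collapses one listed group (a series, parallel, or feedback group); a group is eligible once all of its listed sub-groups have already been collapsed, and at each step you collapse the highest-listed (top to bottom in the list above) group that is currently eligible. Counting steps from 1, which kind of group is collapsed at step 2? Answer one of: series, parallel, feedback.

1. close the feedback loop around M1, M2
2. reduce the series chain M3, M4
3. sum the parallel branches [M1/(1+M1*M2)], (M3*M4), M5, M6
So the answer for step 2 is series.

Answer: series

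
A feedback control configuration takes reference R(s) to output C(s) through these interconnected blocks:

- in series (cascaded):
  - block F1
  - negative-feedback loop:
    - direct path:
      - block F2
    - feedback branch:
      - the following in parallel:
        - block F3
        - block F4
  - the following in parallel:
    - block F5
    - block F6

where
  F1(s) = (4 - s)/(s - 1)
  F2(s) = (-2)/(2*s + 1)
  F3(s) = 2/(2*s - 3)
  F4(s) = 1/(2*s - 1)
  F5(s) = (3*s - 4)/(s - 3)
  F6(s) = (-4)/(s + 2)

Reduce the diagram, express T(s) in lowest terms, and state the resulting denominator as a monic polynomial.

[1] reduce the parallel group F3, F4 -> (6*s - 5)/(4*s^2 - 8*s + 3)
[2] collapse the loop (F2 forward, (F3+F4) return) -> (-8*s^2 + 16*s - 6)/(8*s^3 - 12*s^2 - 14*s + 13)
[3] sum the parallel branches F5, F6 -> (3*s^2 - 2*s + 4)/(s^2 - s - 6)
[4] reduce the series chain F1, [F2/(1+F2*(F3+F4))], (F5+F6) -> (24*s^5 - 160*s^4 + 338*s^3 - 404*s^2 + 328*s - 96)/(8*s^6 - 28*s^5 - 30*s^4 + 149*s^3 - 28*s^2 - 149*s + 78)
That last expression is T(s), already simplified. Scaling its denominator by 1/8 (the reciprocal of the leading coefficient) yields the monic denominator.

Hence the answer: s^6 - 7*s^5/2 - 15*s^4/4 + 149*s^3/8 - 7*s^2/2 - 149*s/8 + 39/4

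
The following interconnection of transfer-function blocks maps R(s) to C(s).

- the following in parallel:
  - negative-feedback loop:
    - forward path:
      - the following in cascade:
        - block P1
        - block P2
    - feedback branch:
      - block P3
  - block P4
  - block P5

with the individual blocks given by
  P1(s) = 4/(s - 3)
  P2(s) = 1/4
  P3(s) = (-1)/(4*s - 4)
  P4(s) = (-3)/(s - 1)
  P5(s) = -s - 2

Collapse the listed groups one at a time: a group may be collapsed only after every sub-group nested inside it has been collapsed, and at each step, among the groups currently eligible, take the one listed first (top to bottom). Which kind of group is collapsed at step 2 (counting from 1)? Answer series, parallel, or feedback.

The answer is feedback.

Reasoning:
Step 1: multiply P1, P2 (series)
Step 2: close the feedback loop around (P1*P2), P3
Step 3: sum the parallel branches [(P1*P2)/(1+(P1*P2)*P3)], P4, P5
So the answer for step 2 is feedback.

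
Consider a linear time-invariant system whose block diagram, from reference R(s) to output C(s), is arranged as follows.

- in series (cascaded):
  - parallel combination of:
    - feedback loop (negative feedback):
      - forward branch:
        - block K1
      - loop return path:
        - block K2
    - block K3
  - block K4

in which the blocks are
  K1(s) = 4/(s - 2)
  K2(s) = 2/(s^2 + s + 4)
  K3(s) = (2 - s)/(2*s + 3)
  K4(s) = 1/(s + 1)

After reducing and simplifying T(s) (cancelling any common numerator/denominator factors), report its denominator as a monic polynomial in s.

Reducing step by step:

(1) reduce the feedback loop with forward K1 and return K2; result (4*s^2 + 4*s + 16)/(s^3 - s^2 + 2*s)
(2) sum the parallel branches [K1/(1+K1*K2)], K3; result (-s^4 + 11*s^3 + 16*s^2 + 48*s + 48)/(2*s^4 + s^3 + s^2 + 6*s)
(3) multiply ([K1/(1+K1*K2)]+K3), K4 (series); result (-s^4 + 11*s^3 + 16*s^2 + 48*s + 48)/(2*s^5 + 3*s^4 + 2*s^3 + 7*s^2 + 6*s)
The result of step 3 is T(s) in lowest terms. Its denominator has leading coefficient 2; dividing the denominator through by 2 makes it monic.

Answer: s^5 + 3*s^4/2 + s^3 + 7*s^2/2 + 3*s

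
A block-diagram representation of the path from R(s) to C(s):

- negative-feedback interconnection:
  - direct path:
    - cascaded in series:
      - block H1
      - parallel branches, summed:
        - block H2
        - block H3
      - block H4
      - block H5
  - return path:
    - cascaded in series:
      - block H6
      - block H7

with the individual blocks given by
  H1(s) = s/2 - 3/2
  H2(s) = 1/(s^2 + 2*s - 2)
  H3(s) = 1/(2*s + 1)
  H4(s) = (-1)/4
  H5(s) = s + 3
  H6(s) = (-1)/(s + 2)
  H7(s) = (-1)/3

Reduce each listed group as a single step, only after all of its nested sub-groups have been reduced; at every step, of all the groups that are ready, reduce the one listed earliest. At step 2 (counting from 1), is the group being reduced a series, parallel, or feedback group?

Step 1: add H2, H3 (parallel)
Step 2: cascade H1, (H2+H3), H4, H5
Step 3: cascade H6, H7
Step 4: close the feedback loop around (H1*(H2+H3)*H4*H5), (H6*H7)
At step 2 the group reduced is series.

Hence the answer: series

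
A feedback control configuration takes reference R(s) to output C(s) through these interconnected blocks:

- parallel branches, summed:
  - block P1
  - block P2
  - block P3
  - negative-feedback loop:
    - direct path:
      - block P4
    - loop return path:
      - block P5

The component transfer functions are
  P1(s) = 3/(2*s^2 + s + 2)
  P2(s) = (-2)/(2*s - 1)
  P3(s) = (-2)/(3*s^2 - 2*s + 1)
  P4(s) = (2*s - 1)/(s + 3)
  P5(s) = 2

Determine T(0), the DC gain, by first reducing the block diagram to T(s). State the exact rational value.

First reduce the diagram to T(s).

1. collapse the loop (P4 forward, P5 return) -> (2*s - 1)/(5*s + 1)
2. combine P1, P2, P3, [P4/(1+P4*P5)] in parallel -> (24*s^6 - 88*s^5 + 82*s^4 - 190*s^3 + 53*s^2 - 14*s - 1)/(60*s^6 - 28*s^5 + 57*s^4 - 47*s^3 + 23*s^2 - 3*s - 2)
DC gain: substitute s = 0 into T(s) from step 2: T(0) = -1/(-2) = 1/2.

Answer: 1/2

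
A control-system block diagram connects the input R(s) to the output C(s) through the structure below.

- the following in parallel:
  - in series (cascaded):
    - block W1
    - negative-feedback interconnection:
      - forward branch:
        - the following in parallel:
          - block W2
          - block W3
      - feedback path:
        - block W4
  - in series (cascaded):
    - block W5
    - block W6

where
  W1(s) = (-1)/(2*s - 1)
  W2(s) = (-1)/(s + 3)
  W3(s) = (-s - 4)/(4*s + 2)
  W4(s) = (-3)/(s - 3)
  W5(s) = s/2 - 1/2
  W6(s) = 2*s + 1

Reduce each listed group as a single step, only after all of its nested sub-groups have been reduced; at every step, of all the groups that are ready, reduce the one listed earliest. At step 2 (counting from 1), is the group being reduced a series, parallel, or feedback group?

Step 1. add W2, W3 (parallel)
Step 2. collapse the loop ((W2+W3) forward, W4 return)
Step 3. series reduction of W1, [(W2+W3)/(1+(W2+W3)*W4)]
Step 4. combine W5, W6 in series
Step 5. combine (W1*[(W2+W3)/(1+(W2+W3)*W4)]), (W5*W6) in parallel
The group at step 2 is a feedback group.

Therefore the answer is feedback.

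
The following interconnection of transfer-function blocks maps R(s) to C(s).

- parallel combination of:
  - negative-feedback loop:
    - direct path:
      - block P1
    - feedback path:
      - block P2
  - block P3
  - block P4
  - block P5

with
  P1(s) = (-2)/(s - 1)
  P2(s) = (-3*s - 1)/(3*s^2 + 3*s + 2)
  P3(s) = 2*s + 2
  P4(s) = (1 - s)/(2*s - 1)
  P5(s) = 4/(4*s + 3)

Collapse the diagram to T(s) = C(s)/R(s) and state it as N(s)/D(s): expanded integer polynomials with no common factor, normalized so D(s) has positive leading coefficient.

The answer is (48*s^6 + 48*s^5 + 53*s^4 - s^3 + 9*s^2 - 25*s + 12)/(24*s^5 + 6*s^4 + 31*s^3 + 10*s^2 - 15*s).

Reasoning:
Step 1 - reduce the feedback loop with forward P1 and return P2; result (-6*s^2 - 6*s - 4)/(3*s^3 + 5*s)
Step 2 - sum the parallel branches [P1/(1+P1*P2)], P3, P4, P5, giving the overall T(s)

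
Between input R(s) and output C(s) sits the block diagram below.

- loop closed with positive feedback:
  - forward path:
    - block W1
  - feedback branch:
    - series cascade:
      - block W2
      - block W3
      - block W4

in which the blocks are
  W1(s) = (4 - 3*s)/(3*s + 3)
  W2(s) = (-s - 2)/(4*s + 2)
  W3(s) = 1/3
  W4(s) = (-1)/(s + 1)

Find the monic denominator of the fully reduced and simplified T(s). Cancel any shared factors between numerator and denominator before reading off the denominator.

Step 1 - multiply W2, W3, W4 (series) gives (s + 2)/(12*s^2 + 18*s + 6)
Step 2 - collapse the loop (W1 forward, (W2*W3*W4) return) gives (-36*s^3 - 6*s^2 + 54*s + 24)/(36*s^3 + 93*s^2 + 74*s + 10)
That last expression is T(s), already simplified. Scaling its denominator by 1/36 (the reciprocal of the leading coefficient) yields the monic denominator.

Therefore the answer is s^3 + 31*s^2/12 + 37*s/18 + 5/18.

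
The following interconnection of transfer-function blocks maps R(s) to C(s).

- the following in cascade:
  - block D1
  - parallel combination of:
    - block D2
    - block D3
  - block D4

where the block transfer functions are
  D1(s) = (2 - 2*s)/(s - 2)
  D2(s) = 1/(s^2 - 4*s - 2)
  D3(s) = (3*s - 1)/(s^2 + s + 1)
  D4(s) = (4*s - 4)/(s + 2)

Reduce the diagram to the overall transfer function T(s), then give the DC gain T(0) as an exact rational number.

Answer: -3

Working:
[1] add D2, D3 (parallel), giving (3*s^3 - 12*s^2 - s + 3)/(s^4 - 3*s^3 - 5*s^2 - 6*s - 2)
[2] multiply D1, (D2+D3), D4 (series), giving (-24*s^5 + 144*s^4 - 208*s^3 + 56*s^2 + 56*s - 24)/(s^6 - 3*s^5 - 9*s^4 + 6*s^3 + 18*s^2 + 24*s + 8)
Step 2 gives the overall T(s). Then T(0) = -24/8 = -3.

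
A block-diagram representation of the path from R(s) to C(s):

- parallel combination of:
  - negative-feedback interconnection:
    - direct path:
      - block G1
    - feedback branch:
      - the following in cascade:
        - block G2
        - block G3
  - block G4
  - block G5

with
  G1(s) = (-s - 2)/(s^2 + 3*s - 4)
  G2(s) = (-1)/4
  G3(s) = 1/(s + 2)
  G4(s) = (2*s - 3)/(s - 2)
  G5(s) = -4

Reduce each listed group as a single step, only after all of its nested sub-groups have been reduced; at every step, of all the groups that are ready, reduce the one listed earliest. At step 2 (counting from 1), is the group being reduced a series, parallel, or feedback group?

(1) combine G2, G3 in series
(2) apply the feedback formula to G1, (G2*G3)
(3) combine [G1/(1+G1*(G2*G3))], G4, G5 in parallel
So the answer for step 2 is feedback.

Therefore the answer is feedback.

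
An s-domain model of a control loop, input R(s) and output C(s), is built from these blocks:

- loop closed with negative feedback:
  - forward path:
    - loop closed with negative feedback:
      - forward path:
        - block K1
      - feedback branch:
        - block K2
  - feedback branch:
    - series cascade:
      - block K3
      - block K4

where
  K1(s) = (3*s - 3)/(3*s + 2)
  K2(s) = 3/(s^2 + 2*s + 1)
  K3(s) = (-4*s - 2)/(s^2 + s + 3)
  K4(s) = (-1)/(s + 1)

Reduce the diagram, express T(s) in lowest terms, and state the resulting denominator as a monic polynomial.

Answer: s^5 + 11*s^4/3 + 15*s^3 + 13*s^2 + 29*s/3 - 9

Working:
1. reduce the feedback loop with forward K1 and return K2; result (3*s^3 + 3*s^2 - 3*s - 3)/(3*s^3 + 8*s^2 + 16*s - 7)
2. combine K3, K4 in series; result (4*s + 2)/(s^3 + 2*s^2 + 4*s + 3)
3. feedback reduction of [K1/(1+K1*K2)], (K3*K4); result (3*s^5 + 6*s^4 + 9*s^3 + 3*s^2 - 12*s - 9)/(3*s^5 + 11*s^4 + 45*s^3 + 39*s^2 + 29*s - 27)
T(s) is the step-3 result (common factors already cancelled). Leading coefficient of the denominator: 3. Divide through by 3 for the monic polynomial.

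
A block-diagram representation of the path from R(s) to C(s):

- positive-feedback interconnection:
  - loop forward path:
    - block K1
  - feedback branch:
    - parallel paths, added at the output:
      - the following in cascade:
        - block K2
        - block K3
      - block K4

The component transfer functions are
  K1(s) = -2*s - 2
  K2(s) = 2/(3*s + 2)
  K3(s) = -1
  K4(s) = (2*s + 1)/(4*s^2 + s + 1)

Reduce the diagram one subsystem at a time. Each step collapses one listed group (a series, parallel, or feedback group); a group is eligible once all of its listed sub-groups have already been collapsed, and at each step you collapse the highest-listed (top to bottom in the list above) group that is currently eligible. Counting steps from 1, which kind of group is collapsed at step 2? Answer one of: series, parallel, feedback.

The answer is parallel.

Reasoning:
1. cascade K2, K3
2. combine (K2*K3), K4 in parallel
3. reduce the feedback loop with forward K1 and return ((K2*K3)+K4)
The group at step 2 is a parallel group.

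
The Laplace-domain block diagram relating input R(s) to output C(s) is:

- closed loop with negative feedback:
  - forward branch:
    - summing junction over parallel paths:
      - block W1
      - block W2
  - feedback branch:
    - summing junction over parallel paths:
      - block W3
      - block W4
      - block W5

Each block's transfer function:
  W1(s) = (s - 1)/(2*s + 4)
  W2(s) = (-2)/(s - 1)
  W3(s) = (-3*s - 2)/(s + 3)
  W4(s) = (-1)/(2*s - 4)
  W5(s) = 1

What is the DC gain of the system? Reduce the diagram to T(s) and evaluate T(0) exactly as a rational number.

Step 1 - parallel reduction of W1, W2 gives (s^2 - 6*s - 7)/(2*s^2 + 2*s - 4)
Step 2 - add W3, W4, W5 (parallel) gives (-4*s^2 + 9*s - 7)/(2*s^2 + 2*s - 12)
Step 3 - apply the feedback formula to (W1+W2), (W3+W4+W5) gives (2*s^4 - 10*s^3 - 38*s^2 + 58*s + 84)/(41*s^3 - 61*s^2 - 53*s + 97)
DC gain: substitute s = 0 into T(s) from step 3: T(0) = 84/97.

Final answer: 84/97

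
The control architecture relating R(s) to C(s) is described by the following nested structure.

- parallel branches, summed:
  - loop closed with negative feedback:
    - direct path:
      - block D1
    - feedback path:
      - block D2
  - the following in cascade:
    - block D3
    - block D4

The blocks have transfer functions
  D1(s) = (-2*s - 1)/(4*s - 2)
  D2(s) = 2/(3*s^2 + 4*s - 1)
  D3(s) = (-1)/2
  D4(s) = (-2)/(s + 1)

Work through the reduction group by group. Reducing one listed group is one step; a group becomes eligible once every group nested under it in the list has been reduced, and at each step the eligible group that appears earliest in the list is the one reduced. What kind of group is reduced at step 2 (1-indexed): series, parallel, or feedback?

1. collapse the loop (D1 forward, D2 return)
2. combine D3, D4 in series
3. parallel reduction of [D1/(1+D1*D2)], (D3*D4)
So the answer for step 2 is series.

Therefore the answer is series.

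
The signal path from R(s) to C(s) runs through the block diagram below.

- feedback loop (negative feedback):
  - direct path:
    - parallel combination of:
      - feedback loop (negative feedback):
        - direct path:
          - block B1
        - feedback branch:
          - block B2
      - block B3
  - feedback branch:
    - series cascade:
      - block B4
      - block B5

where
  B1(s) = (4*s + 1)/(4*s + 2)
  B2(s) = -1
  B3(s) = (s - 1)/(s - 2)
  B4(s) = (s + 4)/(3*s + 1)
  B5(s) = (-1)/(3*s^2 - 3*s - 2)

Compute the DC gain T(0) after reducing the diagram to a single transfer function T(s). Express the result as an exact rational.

[1] feedback reduction of B1, B2; result 4*s + 1
[2] combine [B1/(1+B1*B2)], B3 in parallel; result (4*s^2 - 6*s - 3)/(s - 2)
[3] multiply B4, B5 (series); result (-s - 4)/(9*s^3 - 6*s^2 - 9*s - 2)
[4] collapse the loop (([B1/(1+B1*B2)]+B3) forward, (B4*B5) return); result (36*s^5 - 78*s^4 - 27*s^3 + 64*s^2 + 39*s + 6)/(9*s^4 - 28*s^3 - 7*s^2 + 43*s + 16)
The step-4 result is T(s). Setting s = 0: T(0) = 6/16 = 3/8.

Hence the answer: 3/8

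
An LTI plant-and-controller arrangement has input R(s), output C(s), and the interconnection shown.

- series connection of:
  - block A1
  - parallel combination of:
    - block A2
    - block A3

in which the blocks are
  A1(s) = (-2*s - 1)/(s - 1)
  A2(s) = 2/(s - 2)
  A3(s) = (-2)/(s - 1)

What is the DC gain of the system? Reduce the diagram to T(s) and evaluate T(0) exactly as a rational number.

Step 1 - parallel reduction of A2, A3: 2/(s^2 - 3*s + 2)
Step 2 - reduce the series chain A1, (A2+A3): (-4*s - 2)/(s^3 - 4*s^2 + 5*s - 2)
That last expression is T(s); at s = 0 only the constant terms survive, so T(0) = -2/(-2) = 1.

Hence the answer: 1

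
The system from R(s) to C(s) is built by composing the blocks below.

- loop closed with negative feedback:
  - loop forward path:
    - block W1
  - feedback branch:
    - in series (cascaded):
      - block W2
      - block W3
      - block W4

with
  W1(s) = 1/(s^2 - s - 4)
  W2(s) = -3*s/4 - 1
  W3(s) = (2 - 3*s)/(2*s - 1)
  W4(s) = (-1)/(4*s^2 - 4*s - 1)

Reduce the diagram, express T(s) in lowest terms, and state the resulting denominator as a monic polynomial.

First reduce the diagram to T(s).

[1] combine W2, W3, W4 in series gives (-9*s^2 - 6*s + 8)/(32*s^3 - 48*s^2 + 8*s + 4)
[2] close the feedback loop around W1, (W2*W3*W4) gives (32*s^3 - 48*s^2 + 8*s + 4)/(32*s^5 - 80*s^4 - 72*s^3 + 179*s^2 - 42*s - 8)
No further cancellation is possible in the step-2 result, so that is T(s). Its denominator becomes monic after dividing by the leading coefficient 32.

Answer: s^5 - 5*s^4/2 - 9*s^3/4 + 179*s^2/32 - 21*s/16 - 1/4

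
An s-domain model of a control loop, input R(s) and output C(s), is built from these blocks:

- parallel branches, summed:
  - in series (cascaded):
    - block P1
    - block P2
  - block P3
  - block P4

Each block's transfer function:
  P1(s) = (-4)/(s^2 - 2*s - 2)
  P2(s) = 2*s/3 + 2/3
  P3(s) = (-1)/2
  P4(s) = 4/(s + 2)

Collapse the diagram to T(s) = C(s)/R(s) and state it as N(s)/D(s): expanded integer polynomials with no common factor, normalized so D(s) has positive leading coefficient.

First reduce the diagram to T(s).

Step 1. cascade P1, P2; result (-8*s - 8)/(3*s^2 - 6*s - 6)
Step 2. combine (P1*P2), P3, P4 in parallel - this is the overall T(s), already in the required normalized form

Answer: (-3*s^3 + 8*s^2 - 78*s - 68)/(6*s^3 - 36*s - 24)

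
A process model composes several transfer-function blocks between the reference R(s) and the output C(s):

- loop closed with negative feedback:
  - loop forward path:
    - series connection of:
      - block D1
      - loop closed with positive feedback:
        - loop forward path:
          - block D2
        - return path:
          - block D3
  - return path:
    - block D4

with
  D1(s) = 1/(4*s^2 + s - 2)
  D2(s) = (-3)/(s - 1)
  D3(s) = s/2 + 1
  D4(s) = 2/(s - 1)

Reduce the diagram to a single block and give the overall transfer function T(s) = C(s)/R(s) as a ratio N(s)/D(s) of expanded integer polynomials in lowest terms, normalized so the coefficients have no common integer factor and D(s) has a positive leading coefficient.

Reducing step by step:

(1) feedback reduction of D2, D3 = (-6)/(5*s + 4)
(2) series reduction of D1, [D2/(1-D2*D3)] = (-6)/(20*s^3 + 21*s^2 - 6*s - 8)
(3) apply the feedback formula to (D1*[D2/(1-D2*D3)]), D4 - this is the overall T(s), already in the required normalized form

Answer: (6 - 6*s)/(20*s^4 + s^3 - 27*s^2 - 2*s - 4)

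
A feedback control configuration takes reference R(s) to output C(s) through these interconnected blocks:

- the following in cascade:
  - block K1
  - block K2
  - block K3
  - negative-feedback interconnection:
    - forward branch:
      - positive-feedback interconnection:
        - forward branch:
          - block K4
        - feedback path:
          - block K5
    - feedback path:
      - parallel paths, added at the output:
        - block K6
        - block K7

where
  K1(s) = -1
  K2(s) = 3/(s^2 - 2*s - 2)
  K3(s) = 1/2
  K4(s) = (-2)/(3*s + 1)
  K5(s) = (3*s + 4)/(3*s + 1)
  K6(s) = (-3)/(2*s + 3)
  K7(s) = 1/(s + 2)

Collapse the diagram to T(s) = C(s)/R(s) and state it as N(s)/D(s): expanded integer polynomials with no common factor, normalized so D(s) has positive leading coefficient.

(1) feedback reduction of K4, K5: (-6*s - 2)/(9*s^2 + 12*s + 9)
(2) reduce the parallel group K6, K7: (-s - 3)/(2*s^2 + 7*s + 6)
(3) collapse the loop ([K4/(1-K4*K5)] forward, (K6+K7) return): (-12*s^3 - 46*s^2 - 50*s - 12)/(18*s^4 + 87*s^3 + 162*s^2 + 155*s + 60)
(4) series reduction of K1, K2, K3, [[K4/(1-K4*K5)]/(1+[K4/(1-K4*K5)]*(K6+K7))]: this yields T(s), and no further normalization is needed

Answer: (18*s^3 + 69*s^2 + 75*s + 18)/(18*s^6 + 51*s^5 - 48*s^4 - 343*s^3 - 574*s^2 - 430*s - 120)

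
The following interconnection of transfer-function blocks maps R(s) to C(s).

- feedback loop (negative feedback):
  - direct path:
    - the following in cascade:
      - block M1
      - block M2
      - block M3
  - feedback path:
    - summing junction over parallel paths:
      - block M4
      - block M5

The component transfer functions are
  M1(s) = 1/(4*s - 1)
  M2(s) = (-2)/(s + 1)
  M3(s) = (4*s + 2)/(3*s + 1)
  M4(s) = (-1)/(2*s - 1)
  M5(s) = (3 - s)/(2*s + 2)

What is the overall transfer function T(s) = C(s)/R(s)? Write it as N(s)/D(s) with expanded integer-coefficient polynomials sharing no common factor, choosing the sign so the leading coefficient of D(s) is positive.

First reduce the diagram to T(s).

(1) multiply M1, M2, M3 (series), giving (-8*s - 4)/(12*s^3 + 13*s^2 - 1)
(2) combine M4, M5 in parallel, giving (-2*s^2 + 5*s - 5)/(4*s^2 + 2*s - 2)
(3) reduce the feedback loop with forward (M1*M2*M3) and return (M4+M5), which is the overall transfer function T(s) = C(s)/R(s) in lowest terms

Answer: (-16*s^3 - 16*s^2 + 4*s + 4)/(24*s^5 + 38*s^4 + 9*s^3 - 31*s^2 + 9*s + 11)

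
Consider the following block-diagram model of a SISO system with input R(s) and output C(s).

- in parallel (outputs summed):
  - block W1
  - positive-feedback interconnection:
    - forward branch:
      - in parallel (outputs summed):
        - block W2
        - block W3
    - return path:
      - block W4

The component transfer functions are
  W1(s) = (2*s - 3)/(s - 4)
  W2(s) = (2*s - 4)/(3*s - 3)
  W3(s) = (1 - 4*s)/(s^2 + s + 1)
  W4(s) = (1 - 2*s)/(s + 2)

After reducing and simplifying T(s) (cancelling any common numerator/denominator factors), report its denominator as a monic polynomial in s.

Step 1 - parallel reduction of W2, W3: (2*s^3 - 14*s^2 + 13*s - 7)/(3*s^3 - 3)
Step 2 - feedback reduction of (W2+W3), W4: (2*s^4 - 10*s^3 - 15*s^2 + 19*s - 14)/(7*s^4 - 24*s^3 + 40*s^2 - 30*s + 1)
Step 3 - add W1, [(W2+W3)/(1-(W2+W3)*W4)] (parallel): (16*s^5 - 87*s^4 + 177*s^3 - 101*s^2 + 2*s + 53)/(7*s^5 - 52*s^4 + 136*s^3 - 190*s^2 + 121*s - 4)
T(s) is the step-3 result (common factors already cancelled). Leading coefficient of the denominator: 7. Divide through by 7 for the monic polynomial.

Therefore the answer is s^5 - 52*s^4/7 + 136*s^3/7 - 190*s^2/7 + 121*s/7 - 4/7.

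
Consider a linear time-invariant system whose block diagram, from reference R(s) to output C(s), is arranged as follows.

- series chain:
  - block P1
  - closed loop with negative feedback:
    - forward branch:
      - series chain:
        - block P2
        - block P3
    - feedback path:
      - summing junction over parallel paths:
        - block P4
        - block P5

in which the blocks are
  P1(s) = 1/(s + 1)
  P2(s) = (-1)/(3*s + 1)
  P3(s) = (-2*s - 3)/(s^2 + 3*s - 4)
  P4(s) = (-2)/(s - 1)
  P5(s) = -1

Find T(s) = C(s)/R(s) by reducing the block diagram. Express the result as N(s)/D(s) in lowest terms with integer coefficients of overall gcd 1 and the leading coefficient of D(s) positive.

The answer is (2*s^2 + s - 3)/(3*s^5 + 10*s^4 - 14*s^3 - 21*s^2 + s + 1).

Reasoning:
(1) combine P2, P3 in series -> (2*s + 3)/(3*s^3 + 10*s^2 - 9*s - 4)
(2) sum the parallel branches P4, P5 -> (-s - 1)/(s - 1)
(3) reduce the feedback loop with forward (P2*P3) and return (P4+P5) -> (2*s^2 + s - 3)/(3*s^4 + 7*s^3 - 21*s^2 + 1)
(4) multiply P1, [(P2*P3)/(1+(P2*P3)*(P4+P5))] (series); the result is T(s) itself (integer coefficients, no common factor, positive leading denominator coefficient)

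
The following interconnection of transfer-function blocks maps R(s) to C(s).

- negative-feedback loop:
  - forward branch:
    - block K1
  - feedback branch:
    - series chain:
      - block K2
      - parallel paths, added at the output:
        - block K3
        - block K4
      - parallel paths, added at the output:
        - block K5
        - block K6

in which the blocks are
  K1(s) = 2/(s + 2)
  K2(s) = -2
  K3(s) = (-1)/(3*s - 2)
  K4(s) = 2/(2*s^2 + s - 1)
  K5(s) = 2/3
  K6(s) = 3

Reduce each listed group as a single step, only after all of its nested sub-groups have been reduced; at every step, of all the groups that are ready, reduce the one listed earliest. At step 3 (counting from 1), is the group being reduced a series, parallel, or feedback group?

The answer is series.

Reasoning:
(1) combine K3, K4 in parallel
(2) add K5, K6 (parallel)
(3) series reduction of K2, (K3+K4), (K5+K6)
(4) apply the feedback formula to K1, (K2*(K3+K4)*(K5+K6))
Step 3: series.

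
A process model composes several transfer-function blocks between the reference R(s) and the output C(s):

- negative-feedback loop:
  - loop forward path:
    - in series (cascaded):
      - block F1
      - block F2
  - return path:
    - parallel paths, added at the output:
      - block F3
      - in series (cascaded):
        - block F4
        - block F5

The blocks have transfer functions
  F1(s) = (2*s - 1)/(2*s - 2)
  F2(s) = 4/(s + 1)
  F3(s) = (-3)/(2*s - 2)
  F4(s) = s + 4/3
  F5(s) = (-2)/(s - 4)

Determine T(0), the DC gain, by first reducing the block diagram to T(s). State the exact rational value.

The answer is 3/8.

Reasoning:
(1) series reduction of F1, F2 gives (4*s - 2)/(s^2 - 1)
(2) combine F4, F5 in series gives (-6*s - 8)/(3*s - 12)
(3) combine F3, (F4*F5) in parallel gives (-12*s^2 - 13*s + 52)/(6*s^2 - 30*s + 24)
(4) feedback reduction of (F1*F2), (F3+(F4*F5)) gives (12*s^3 - 66*s^2 + 78*s - 24)/(3*s^4 - 39*s^3 - 5*s^2 + 132*s - 64)
That last expression is T(s); at s = 0 only the constant terms survive, so T(0) = -24/(-64) = 3/8.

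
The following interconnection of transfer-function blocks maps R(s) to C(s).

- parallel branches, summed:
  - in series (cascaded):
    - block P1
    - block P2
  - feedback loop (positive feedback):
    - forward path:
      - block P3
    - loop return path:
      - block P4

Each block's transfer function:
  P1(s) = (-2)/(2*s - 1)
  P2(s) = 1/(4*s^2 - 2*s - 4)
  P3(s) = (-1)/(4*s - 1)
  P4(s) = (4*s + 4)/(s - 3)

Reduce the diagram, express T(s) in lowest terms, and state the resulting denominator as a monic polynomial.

Step 1: combine P1, P2 in series gives (-1)/(4*s^3 - 4*s^2 - 3*s + 2)
Step 2: apply the feedback formula to P3, P4 gives (3 - s)/(4*s^2 - 9*s + 7)
Step 3: sum the parallel branches (P1*P2), [P3/(1-P3*P4)] gives (-4*s^4 + 16*s^3 - 13*s^2 - 2*s - 1)/(16*s^5 - 52*s^4 + 52*s^3 + 7*s^2 - 39*s + 14)
No further cancellation is possible in the step-3 result, so that is T(s). Its denominator becomes monic after dividing by the leading coefficient 16.

Answer: s^5 - 13*s^4/4 + 13*s^3/4 + 7*s^2/16 - 39*s/16 + 7/8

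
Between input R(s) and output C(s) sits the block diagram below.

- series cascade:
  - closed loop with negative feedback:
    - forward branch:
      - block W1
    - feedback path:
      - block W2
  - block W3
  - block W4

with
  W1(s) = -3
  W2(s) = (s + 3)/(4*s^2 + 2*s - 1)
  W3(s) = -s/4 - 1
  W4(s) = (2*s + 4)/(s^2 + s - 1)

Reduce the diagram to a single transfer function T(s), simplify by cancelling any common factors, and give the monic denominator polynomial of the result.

Answer: s^4 + 3*s^3/4 - 15*s^2/4 - 9*s/4 + 5/2

Working:
Step 1: close the feedback loop around W1, W2; result (-12*s^2 - 6*s + 3)/(4*s^2 - s - 10)
Step 2: series reduction of [W1/(1+W1*W2)], W3, W4; result (12*s^4 + 78*s^3 + 129*s^2 + 30*s - 24)/(8*s^4 + 6*s^3 - 30*s^2 - 18*s + 20)
Step 2 gives the fully reduced T(s), with no common factor left to cancel. The denominator's leading coefficient is 8, so divide each of its coefficients by 8 to get the monic form.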